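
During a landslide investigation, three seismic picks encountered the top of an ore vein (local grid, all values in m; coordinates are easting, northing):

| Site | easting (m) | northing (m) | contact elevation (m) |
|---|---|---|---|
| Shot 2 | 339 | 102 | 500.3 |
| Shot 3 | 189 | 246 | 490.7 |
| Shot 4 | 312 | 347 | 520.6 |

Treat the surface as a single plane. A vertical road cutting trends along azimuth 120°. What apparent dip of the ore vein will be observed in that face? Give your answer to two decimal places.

Let the plane be z = a·easting + b·northing + c.
Shot 3−Shot 2: −150a + 144b = −9.6;  Shot 4−Shot 2: −27a + 245b = 20.3.
Solving gives a = 0.16053, b = 0.10055.
Unit vector along 120° is (sin 120°, cos 120°) = (0.8660, -0.5000).
Slope in that direction = a·(0.8660) + b·(-0.5000) = 0.08875.
Apparent dip = arctan|0.08875| = 5.07° (true dip is 10.7°, so apparent ≤ true as expected).

5.07°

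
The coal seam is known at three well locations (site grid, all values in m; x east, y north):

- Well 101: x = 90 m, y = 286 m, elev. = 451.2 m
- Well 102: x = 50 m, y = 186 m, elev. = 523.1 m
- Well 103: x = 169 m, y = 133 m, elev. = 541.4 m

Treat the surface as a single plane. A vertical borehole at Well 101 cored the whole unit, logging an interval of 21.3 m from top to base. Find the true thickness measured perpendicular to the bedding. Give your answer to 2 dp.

Two edge vectors: Well 101→Well 102 = (-40, -100, 71.9), Well 101→Well 103 = (79, -153, 90.2).
Normal n = (Well 101→Well 102) × (Well 101→Well 103) = (1980.7, 9288.1, 14020).
So ∂z/∂x = −n_x/n_z = −0.14128 and ∂z/∂y = −n_y/n_z = −0.66249.
|∇z| = √(a²+b²) = 0.67739, so dip δ = arctan(0.67739) = 34.11°.
True thickness = vertical thickness × cos δ = 21.3 × cos 34.11° = 17.63 m.

17.63 m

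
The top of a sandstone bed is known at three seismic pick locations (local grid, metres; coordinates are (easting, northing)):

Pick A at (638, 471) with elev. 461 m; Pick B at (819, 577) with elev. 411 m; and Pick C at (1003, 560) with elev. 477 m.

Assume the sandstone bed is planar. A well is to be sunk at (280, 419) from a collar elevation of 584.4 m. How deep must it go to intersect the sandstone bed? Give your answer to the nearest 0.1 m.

172.1 m

Let the plane be z = a·E + b·N + c.
Pick B−Pick A: 181a + 106b = −50;  Pick C−Pick A: 365a + 89b = 16.
Solving gives a = 0.272176, b = −0.936451.
Then c = 461 − a·638 − b·471 = 728.42.
At (280, 419): z_contact = 76.21 − 392.37 + 728.42 = 412.26 m.
Depth below ground = 584.4 − 412.26 = 172.1 m.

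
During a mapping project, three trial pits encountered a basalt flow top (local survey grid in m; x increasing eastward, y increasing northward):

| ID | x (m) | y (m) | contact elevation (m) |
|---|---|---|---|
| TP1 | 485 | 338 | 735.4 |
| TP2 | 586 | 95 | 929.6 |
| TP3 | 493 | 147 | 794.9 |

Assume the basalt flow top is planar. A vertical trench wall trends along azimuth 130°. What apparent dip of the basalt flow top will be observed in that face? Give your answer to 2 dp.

Let the plane be z = a·x + b·y + c.
TP2−TP1: 101a − 243b = 194.2;  TP3−TP1: 8a − 191b = 59.5.
Solving gives a = 1.30476, b = −0.25687.
Unit vector along 130° is (sin 130°, cos 130°) = (0.7660, -0.6428).
Slope in that direction = a·(0.7660) + b·(-0.6428) = 1.16462.
Apparent dip = arctan|1.16462| = 49.35° (true dip is 53.1°, so apparent ≤ true as expected).

49.35°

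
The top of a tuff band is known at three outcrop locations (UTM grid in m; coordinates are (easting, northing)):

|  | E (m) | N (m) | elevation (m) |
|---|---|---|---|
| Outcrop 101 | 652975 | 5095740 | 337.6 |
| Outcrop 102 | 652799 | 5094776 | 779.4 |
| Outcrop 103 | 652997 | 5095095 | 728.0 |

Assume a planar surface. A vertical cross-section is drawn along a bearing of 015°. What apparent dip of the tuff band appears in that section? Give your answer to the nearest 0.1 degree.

Two edge vectors: Outcrop 101→Outcrop 102 = (-176, -964, 441.8), Outcrop 101→Outcrop 103 = (22, -645, 390.4).
Normal n = (Outcrop 101→Outcrop 102) × (Outcrop 101→Outcrop 103) = (-91384.6, 78430, 134728).
So ∂z/∂E = −n_x/n_z = 0.67829 and ∂z/∂N = −n_y/n_z = −0.58214.
Unit vector along 015° is (sin 15°, cos 15°) = (0.2588, 0.9659).
Slope in that direction = a·(0.2588) + b·(0.9659) = −0.38675.
Apparent dip = arctan|0.38675| = 21.1° (true dip is 41.8°, so apparent ≤ true as expected).

21.1°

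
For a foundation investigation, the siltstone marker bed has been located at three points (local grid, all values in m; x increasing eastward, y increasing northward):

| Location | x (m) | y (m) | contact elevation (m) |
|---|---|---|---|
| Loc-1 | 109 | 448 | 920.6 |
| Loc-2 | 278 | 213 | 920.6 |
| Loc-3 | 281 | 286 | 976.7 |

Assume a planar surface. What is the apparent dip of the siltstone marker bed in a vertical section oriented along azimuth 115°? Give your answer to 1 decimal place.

Let the plane be z = a·x + b·y + c.
Loc-2−Loc-1: 169a − 235b = 0;  Loc-3−Loc-1: 172a − 162b = 56.1.
Solving gives a = 1.01085, b = 0.72695.
Unit vector along 115° is (sin 115°, cos 115°) = (0.9063, -0.4226).
Slope in that direction = a·(0.9063) + b·(-0.4226) = 0.60892.
Apparent dip = arctan|0.60892| = 31.3° (true dip is 51.2°, so apparent ≤ true as expected).

31.3°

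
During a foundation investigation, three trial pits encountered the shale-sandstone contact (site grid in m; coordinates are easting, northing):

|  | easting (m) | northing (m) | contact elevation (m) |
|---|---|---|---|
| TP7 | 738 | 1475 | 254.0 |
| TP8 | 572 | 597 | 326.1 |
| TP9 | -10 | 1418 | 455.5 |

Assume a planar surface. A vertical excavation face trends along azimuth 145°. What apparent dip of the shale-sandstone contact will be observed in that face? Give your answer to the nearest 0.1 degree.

7.2°

Two edge vectors: TP7→TP8 = (-166, -878, 72.1), TP7→TP9 = (-748, -57, 201.5).
Normal n = (TP7→TP8) × (TP7→TP9) = (-172807.3, -20481.8, -647282).
So ∂z/∂easting = −n_x/n_z = −0.26697 and ∂z/∂northing = −n_y/n_z = −0.03164.
Unit vector along 145° is (sin 145°, cos 145°) = (0.5736, -0.8192).
Slope in that direction = a·(0.5736) + b·(-0.8192) = −0.12721.
Apparent dip = arctan|0.12721| = 7.2° (true dip is 15.0°, so apparent ≤ true as expected).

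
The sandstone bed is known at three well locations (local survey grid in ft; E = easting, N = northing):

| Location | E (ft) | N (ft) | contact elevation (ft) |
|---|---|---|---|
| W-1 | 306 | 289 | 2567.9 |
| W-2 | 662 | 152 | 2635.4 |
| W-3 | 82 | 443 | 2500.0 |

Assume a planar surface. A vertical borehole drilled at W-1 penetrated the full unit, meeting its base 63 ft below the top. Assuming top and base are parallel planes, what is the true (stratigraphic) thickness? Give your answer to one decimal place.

Two edge vectors: W-1→W-2 = (356, -137, 67.5), W-1→W-3 = (-224, 154, -67.9).
Normal n = (W-1→W-2) × (W-1→W-3) = (-1092.7, 9052.4, 24136).
So ∂z/∂E = −n_x/n_z = 0.04527 and ∂z/∂N = −n_y/n_z = −0.37506.
|∇z| = √(a²+b²) = 0.37778, so dip δ = arctan(0.37778) = 20.70°.
True thickness = vertical thickness × cos δ = 63 × cos 20.70° = 58.9 ft.

58.9 ft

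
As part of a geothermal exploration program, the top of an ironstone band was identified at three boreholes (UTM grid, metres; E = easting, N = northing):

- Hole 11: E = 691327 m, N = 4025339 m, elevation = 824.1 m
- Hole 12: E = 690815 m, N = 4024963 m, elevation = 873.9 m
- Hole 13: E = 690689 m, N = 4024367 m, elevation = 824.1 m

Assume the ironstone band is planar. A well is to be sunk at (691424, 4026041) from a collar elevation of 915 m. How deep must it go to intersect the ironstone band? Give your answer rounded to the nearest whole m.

23 m

Let the plane be z = a·E + b·N + c.
Hole 12−Hole 11: −512a − 376b = 49.8;  Hole 13−Hole 11: −638a − 972b = 0.
Solving gives a = −0.18778164, b = 0.12325585.
Then c = 824.1 − a·691327 − b·4025339 = −365503.96.
At (691424, 4026041): z_contact = −129836.7 + 496233.1 − 365503.96 = 892.4 m.
Depth below ground = 915 − 892.4 = 23 m.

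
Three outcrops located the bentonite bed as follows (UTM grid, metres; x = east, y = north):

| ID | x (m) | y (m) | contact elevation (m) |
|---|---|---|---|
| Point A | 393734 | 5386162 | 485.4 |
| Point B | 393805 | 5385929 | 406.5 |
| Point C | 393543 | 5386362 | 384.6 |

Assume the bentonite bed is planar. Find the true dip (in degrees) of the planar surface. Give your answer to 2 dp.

Two edge vectors: Point A→Point B = (71, -233, -78.9), Point A→Point C = (-191, 200, -100.8).
Normal n = (Point A→Point B) × (Point A→Point C) = (39266.4, 22226.7, -30303).
So ∂z/∂x = −n_x/n_z = 1.29579 and ∂z/∂y = −n_y/n_z = 0.73348.
Gradient magnitude |∇z| = √(a² + b²) = √(1.67908 + 0.53800) = 1.48898.
True dip = arctan(1.48898) = 56.11°, dipping toward WSW (azimuth ≈ 240°).

56.11°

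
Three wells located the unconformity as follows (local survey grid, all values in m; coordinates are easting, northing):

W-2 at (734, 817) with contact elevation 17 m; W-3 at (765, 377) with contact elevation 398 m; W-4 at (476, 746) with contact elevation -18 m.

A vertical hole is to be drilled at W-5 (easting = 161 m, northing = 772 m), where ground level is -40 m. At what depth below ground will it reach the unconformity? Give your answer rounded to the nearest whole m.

Two edge vectors: W-2→W-3 = (31, -440, 381), W-2→W-4 = (-258, -71, -35).
Normal n = (W-2→W-3) × (W-2→W-4) = (42451, -97213, -115721).
So ∂z/∂easting = −n_x/n_z = 0.36684 and ∂z/∂northing = −n_y/n_z = −0.84006.
Intercept c from W-2: 17 − 269.26 + 686.33 = 434.07.
At (161, 772): z_contact = 59.1 − 648.5 + 434.07 = -155.4 m.
Depth below ground = -40 − (-155.4) = 115 m.

115 m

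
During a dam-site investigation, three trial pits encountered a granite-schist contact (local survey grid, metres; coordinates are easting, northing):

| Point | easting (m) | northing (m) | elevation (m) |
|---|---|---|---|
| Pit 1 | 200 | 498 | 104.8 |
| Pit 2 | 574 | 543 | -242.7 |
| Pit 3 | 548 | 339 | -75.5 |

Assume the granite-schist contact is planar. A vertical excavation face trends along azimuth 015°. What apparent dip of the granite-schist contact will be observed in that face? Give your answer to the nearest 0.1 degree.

42.2°

Let the plane be z = a·easting + b·northing + c.
Pit 2−Pit 1: 374a + 45b = −347.5;  Pit 3−Pit 1: 348a − 159b = −180.3.
Solving gives a = −0.84346, b = −0.71211.
Unit vector along 015° is (sin 15°, cos 15°) = (0.2588, 0.9659).
Slope in that direction = a·(0.2588) + b·(0.9659) = −0.90615.
Apparent dip = arctan|0.90615| = 42.2° (true dip is 47.8°, so apparent ≤ true as expected).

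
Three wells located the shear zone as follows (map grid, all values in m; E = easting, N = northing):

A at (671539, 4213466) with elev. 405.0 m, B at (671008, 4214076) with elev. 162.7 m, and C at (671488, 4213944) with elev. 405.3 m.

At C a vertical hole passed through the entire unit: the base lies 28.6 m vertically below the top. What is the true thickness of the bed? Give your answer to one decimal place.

Let the plane be z = a·E + b·N + c.
B−A: −531a + 610b = −242.3;  C−A: −51a + 478b = 0.3.
Solving gives a = 0.52087, b = 0.05620.
|∇z| = √(a²+b²) = 0.52390, so dip δ = arctan(0.52390) = 27.65°.
True thickness = vertical thickness × cos δ = 28.6 × cos 27.65° = 25.3 m.

25.3 m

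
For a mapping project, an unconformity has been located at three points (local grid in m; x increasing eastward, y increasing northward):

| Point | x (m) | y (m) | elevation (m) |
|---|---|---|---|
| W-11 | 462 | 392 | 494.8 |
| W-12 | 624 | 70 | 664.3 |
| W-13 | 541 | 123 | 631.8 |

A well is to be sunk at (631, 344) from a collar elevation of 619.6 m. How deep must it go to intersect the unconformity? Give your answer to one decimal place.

87.7 m

Let the plane be z = a·x + b·y + c.
W-12−W-11: 162a − 322b = 169.5;  W-13−W-11: 79a − 269b = 137.
Solving gives a = 0.08167, b = −0.48531.
Then c = 494.8 − a·462 − b·392 = 647.31.
At (631, 344): z_contact = 51.53 − 166.95 + 647.31 = 531.90 m.
Depth below ground = 619.6 − 531.90 = 87.7 m.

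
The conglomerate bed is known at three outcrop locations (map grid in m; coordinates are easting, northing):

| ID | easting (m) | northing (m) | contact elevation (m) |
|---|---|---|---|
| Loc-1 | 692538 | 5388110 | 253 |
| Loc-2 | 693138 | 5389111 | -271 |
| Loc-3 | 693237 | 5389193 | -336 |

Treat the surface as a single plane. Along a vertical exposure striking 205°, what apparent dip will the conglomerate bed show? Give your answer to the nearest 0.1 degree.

Two edge vectors: Loc-1→Loc-2 = (600, 1001, -524), Loc-1→Loc-3 = (699, 1083, -589).
Normal n = (Loc-1→Loc-2) × (Loc-1→Loc-3) = (-22097, -12876, -49899).
So ∂z/∂easting = −n_x/n_z = −0.44283 and ∂z/∂northing = −n_y/n_z = −0.25804.
Unit vector along 205° is (sin 205°, cos 205°) = (-0.4226, -0.9063).
Slope in that direction = a·(-0.4226) + b·(-0.9063) = 0.42101.
Apparent dip = arctan|0.42101| = 22.8° (true dip is 27.1°, so apparent ≤ true as expected).

22.8°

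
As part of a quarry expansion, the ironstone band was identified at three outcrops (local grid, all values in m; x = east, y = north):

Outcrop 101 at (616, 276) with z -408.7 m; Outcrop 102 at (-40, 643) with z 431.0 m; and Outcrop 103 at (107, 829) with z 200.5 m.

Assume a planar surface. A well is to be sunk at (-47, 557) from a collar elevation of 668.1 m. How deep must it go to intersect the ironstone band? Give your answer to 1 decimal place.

213.9 m

Two edge vectors: Outcrop 101→Outcrop 102 = (-656, 367, 839.7), Outcrop 101→Outcrop 103 = (-509, 553, 609.2).
Normal n = (Outcrop 101→Outcrop 102) × (Outcrop 101→Outcrop 103) = (-240777.7, -27772.1, -175965).
So ∂z/∂x = −n_x/n_z = −1.36833 and ∂z/∂y = −n_y/n_z = −0.15783.
Intercept c from Outcrop 101: -408.7 + 842.89 + 43.56 = 477.75.
At (-47, 557): z_contact = 64.31 − 87.91 + 477.75 = 454.15 m.
Depth below ground = 668.1 − 454.15 = 213.9 m.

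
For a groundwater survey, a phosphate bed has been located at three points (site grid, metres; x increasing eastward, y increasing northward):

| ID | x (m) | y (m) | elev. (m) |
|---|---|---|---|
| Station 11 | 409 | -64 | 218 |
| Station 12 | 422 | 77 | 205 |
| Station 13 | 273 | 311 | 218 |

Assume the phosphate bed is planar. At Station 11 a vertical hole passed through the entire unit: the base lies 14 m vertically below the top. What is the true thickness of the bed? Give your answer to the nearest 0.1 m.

Two edge vectors: Station 11→Station 12 = (13, 141, -13), Station 11→Station 13 = (-136, 375, 0).
Normal n = (Station 11→Station 12) × (Station 11→Station 13) = (4875, 1768, 24051).
So ∂z/∂x = −n_x/n_z = −0.20269 and ∂z/∂y = −n_y/n_z = −0.07351.
|∇z| = √(a²+b²) = 0.21561, so dip δ = arctan(0.21561) = 12.17°.
True thickness = vertical thickness × cos δ = 14 × cos 12.17° = 13.7 m.

13.7 m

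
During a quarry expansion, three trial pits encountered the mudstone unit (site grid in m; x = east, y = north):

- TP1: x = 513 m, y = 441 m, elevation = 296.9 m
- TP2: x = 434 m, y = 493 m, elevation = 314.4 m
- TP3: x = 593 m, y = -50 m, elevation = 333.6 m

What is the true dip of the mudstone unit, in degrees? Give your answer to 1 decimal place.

Two edge vectors: TP1→TP2 = (-79, 52, 17.5), TP1→TP3 = (80, -491, 36.7).
Normal n = (TP1→TP2) × (TP1→TP3) = (10500.9, 4299.3, 34629).
So ∂z/∂x = −n_x/n_z = −0.30324 and ∂z/∂y = −n_y/n_z = −0.12415.
Gradient magnitude |∇z| = √(a² + b²) = √(0.09195 + 0.01541) = 0.32767.
True dip = arctan(0.32767) = 18.1°, dipping toward ENE (azimuth ≈ 068°).

18.1°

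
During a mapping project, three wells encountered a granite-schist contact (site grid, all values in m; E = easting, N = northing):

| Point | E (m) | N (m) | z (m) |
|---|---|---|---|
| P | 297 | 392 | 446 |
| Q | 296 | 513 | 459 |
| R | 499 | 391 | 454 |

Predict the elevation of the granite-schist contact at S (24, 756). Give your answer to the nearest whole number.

474 m

Two edge vectors: P→Q = (-1, 121, 13), P→R = (202, -1, 8).
Normal n = (P→Q) × (P→R) = (981, 2634, -24441).
So ∂z/∂E = −n_x/n_z = 0.04014 and ∂z/∂N = −n_y/n_z = 0.10777.
Intercept c from P: 446 − 11.92 − 42.25 = 391.83.
At (24, 756): z = 1.0 + 81.5 + 391.83 = 474.3 m.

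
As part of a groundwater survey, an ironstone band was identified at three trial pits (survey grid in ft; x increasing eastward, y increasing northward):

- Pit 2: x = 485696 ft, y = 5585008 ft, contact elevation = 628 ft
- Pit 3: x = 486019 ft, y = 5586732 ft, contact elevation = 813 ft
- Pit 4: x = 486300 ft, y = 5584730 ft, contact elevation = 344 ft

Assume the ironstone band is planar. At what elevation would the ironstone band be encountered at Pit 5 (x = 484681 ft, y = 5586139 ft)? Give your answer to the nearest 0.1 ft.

Two edge vectors: Pit 2→Pit 3 = (323, 1724, 185), Pit 2→Pit 4 = (604, -278, -284).
Normal n = (Pit 2→Pit 3) × (Pit 2→Pit 4) = (-438186, 203472, -1131090).
So ∂z/∂x = −n_x/n_z = −0.387401533 and ∂z/∂y = −n_y/n_z = 0.179890194.
Intercept c from Pit 2: 628 + 188159.37 − 1004688.17 = −815900.80.
At (484681, 5586139): z = −187766.2 + 1004891.6 − 815900.80 = 1224.7 ft.

1224.7 ft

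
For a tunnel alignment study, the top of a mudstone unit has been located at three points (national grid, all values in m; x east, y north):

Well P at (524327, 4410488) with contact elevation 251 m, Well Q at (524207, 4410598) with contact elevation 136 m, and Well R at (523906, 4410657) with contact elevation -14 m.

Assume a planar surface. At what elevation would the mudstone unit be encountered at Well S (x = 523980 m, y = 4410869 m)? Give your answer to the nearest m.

-122 m

Let the plane be z = a·x + b·y + c.
Well Q−Well P: −120a + 110b = −115;  Well R−Well P: −421a + 169b = −265.
Solving gives a = 0.37322320, b = −0.63830196.
Then c = 251 − a·524327 − b·4410488 = 2619783.13.
At (523980, 4410869): z = 195561.5 − 2815466.3 + 2619783.13 = -121.7 m.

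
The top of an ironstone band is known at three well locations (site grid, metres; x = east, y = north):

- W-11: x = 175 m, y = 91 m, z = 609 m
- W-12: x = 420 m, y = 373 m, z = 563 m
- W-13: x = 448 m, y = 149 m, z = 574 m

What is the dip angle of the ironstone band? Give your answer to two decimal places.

Two edge vectors: W-11→W-12 = (245, 282, -46), W-11→W-13 = (273, 58, -35).
Normal n = (W-11→W-12) × (W-11→W-13) = (-7202, -3983, -62776).
So ∂z/∂x = −n_x/n_z = −0.11473 and ∂z/∂y = −n_y/n_z = −0.06345.
Gradient magnitude |∇z| = √(a² + b²) = √(0.01316 + 0.00403) = 0.13110.
True dip = arctan(0.13110) = 7.47°, dipping toward ENE (azimuth ≈ 061°).

7.47°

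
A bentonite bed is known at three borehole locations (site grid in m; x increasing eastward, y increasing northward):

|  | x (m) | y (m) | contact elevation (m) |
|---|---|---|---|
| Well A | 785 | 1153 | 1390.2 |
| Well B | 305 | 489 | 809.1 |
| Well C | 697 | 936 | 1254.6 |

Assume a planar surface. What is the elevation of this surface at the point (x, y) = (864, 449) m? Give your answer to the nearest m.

Let the plane be z = a·x + b·y + c.
Well B−Well A: −480a − 664b = −581.1;  Well C−Well A: −88a − 217b = −135.6.
Solving gives a = 0.78858, b = 0.30509.
Then c = 1390.2 − a·785 − b·1153 = 419.39.
At (864, 449): z = 681.3 + 137.0 + 419.39 = 1237.7 m.

1238 m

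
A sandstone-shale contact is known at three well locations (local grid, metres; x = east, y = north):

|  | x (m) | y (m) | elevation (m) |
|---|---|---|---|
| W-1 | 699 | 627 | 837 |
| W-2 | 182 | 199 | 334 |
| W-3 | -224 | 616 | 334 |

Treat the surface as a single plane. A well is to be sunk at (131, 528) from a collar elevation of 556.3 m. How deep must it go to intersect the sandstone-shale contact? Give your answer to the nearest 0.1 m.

77.2 m

Two edge vectors: W-1→W-2 = (-517, -428, -503), W-1→W-3 = (-923, -11, -503).
Normal n = (W-1→W-2) × (W-1→W-3) = (209751, 204218, -389357).
So ∂z/∂x = −n_x/n_z = 0.53871 and ∂z/∂y = −n_y/n_z = 0.52450.
Intercept c from W-1: 837 − 376.56 − 328.86 = 131.58.
At (131, 528): z_contact = 70.57 + 276.94 + 131.58 = 479.09 m.
Depth below ground = 556.3 − 479.09 = 77.2 m.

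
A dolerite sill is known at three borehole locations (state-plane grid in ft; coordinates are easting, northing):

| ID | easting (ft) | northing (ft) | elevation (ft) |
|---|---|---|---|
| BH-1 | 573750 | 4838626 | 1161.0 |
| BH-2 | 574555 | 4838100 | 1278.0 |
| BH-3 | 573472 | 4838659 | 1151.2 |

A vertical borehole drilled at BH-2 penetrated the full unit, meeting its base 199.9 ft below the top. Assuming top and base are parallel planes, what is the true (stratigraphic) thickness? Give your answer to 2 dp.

195.78 ft

Let the plane be z = a·easting + b·northing + c.
BH-2−BH-1: 805a − 526b = 117;  BH-3−BH-1: −278a + 33b = −9.8.
Solving gives a = 0.01081, b = −0.20589.
|∇z| = √(a²+b²) = 0.20617, so dip δ = arctan(0.20617) = 11.65°.
True thickness = vertical thickness × cos δ = 199.9 × cos 11.65° = 195.78 ft.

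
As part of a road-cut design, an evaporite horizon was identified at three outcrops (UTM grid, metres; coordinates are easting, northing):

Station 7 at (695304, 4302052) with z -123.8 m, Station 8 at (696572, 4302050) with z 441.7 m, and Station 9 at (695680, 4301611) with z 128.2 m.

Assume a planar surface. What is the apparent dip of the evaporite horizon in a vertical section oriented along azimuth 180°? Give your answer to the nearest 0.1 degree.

Two edge vectors: Station 7→Station 8 = (1268, -2, 565.5), Station 7→Station 9 = (376, -441, 252).
Normal n = (Station 7→Station 8) × (Station 7→Station 9) = (248881.5, -106908, -558436).
So ∂z/∂easting = −n_x/n_z = 0.44568 and ∂z/∂northing = −n_y/n_z = −0.19144.
Unit vector along 180° is (sin 180°, cos 180°) = (0.0000, -1.0000).
Slope in that direction = a·(0.0000) + b·(-1.0000) = 0.19144.
Apparent dip = arctan|0.19144| = 10.8° (true dip is 25.9°, so apparent ≤ true as expected).

10.8°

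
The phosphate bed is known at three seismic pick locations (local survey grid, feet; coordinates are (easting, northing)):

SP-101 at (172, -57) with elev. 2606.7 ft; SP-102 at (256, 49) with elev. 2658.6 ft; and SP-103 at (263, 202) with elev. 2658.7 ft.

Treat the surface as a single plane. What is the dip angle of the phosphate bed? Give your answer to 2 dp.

Two edge vectors: SP-101→SP-102 = (84, 106, 51.9), SP-101→SP-103 = (91, 259, 52).
Normal n = (SP-101→SP-102) × (SP-101→SP-103) = (-7930.1, 354.9, 12110).
So ∂z/∂E = −n_x/n_z = 0.65484 and ∂z/∂N = −n_y/n_z = −0.02931.
Gradient magnitude |∇z| = √(a² + b²) = √(0.42881 + 0.00086) = 0.65549.
True dip = arctan(0.65549) = 33.24°, dipping toward W (azimuth ≈ 273°).

33.24°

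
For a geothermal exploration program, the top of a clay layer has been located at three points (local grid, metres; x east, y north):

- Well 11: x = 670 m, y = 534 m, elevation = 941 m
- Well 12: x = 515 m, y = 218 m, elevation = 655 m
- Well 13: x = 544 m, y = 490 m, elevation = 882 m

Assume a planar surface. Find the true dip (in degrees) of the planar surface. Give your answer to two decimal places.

39.88°

Two edge vectors: Well 11→Well 12 = (-155, -316, -286), Well 11→Well 13 = (-126, -44, -59).
Normal n = (Well 11→Well 12) × (Well 11→Well 13) = (6060, 26891, -32996).
So ∂z/∂x = −n_x/n_z = 0.18366 and ∂z/∂y = −n_y/n_z = 0.81498.
Gradient magnitude |∇z| = √(a² + b²) = √(0.03373 + 0.66419) = 0.83542.
True dip = arctan(0.83542) = 39.88°, dipping toward SSW (azimuth ≈ 193°).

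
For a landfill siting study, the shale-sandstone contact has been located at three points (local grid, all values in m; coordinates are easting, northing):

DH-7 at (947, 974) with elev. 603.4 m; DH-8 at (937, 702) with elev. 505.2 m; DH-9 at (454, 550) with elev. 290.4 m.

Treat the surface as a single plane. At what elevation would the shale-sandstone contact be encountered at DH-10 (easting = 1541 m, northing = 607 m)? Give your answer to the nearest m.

674 m

Let the plane be z = a·easting + b·northing + c.
DH-8−DH-7: −10a − 272b = −98.2;  DH-9−DH-7: −493a − 424b = −313.
Solving gives a = 0.33498, b = 0.34871.
Then c = 603.4 − a·947 − b·974 = −53.47.
At (1541, 607): z = 516.2 + 211.7 − 53.47 = 674.4 m.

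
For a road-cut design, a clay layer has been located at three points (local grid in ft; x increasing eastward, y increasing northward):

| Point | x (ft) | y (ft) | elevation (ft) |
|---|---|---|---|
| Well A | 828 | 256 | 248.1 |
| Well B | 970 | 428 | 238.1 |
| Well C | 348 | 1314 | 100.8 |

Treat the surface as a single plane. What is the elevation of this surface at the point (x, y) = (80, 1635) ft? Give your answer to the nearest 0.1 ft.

Two edge vectors: Well A→Well B = (142, 172, -10), Well A→Well C = (-480, 1058, -147.3).
Normal n = (Well A→Well B) × (Well A→Well C) = (-14755.6, 25716.6, 232796).
So ∂z/∂x = −n_x/n_z = 0.063384 and ∂z/∂y = −n_y/n_z = −0.110468.
Intercept c from Well A: 248.1 − 52.48 + 28.28 = 223.90.
At (80, 1635): z = 5.1 − 180.6 + 223.90 = 48.4 ft.

48.4 ft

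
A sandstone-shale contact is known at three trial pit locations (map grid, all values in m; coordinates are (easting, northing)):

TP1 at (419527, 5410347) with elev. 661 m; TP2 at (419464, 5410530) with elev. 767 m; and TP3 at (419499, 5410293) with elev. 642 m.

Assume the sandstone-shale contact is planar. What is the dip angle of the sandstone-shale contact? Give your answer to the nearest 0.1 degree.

Let the plane be z = a·E + b·N + c.
TP2−TP1: −63a + 183b = 106;  TP3−TP1: −28a − 54b = −19.
Solving gives a = −0.26355, b = 0.48851.
Gradient magnitude |∇z| = √(a² + b²) = √(0.06946 + 0.23864) = 0.55506.
True dip = arctan(0.55506) = 29.0°, dipping toward SSE (azimuth ≈ 152°).

29.0°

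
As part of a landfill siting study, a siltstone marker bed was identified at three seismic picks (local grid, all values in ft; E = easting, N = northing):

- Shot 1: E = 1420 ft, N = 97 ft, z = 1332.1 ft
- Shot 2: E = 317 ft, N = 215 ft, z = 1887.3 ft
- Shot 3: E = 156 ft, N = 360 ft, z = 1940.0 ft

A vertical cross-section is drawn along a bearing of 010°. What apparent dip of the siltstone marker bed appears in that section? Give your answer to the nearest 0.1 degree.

Two edge vectors: Shot 1→Shot 2 = (-1103, 118, 555.2), Shot 1→Shot 3 = (-1264, 263, 607.9).
Normal n = (Shot 1→Shot 2) × (Shot 1→Shot 3) = (-74285.4, -31259.1, -140937).
So ∂z/∂E = −n_x/n_z = −0.52708 and ∂z/∂N = −n_y/n_z = −0.22179.
Unit vector along 010° is (sin 10°, cos 10°) = (0.1736, 0.9848).
Slope in that direction = a·(0.1736) + b·(0.9848) = −0.30995.
Apparent dip = arctan|0.30995| = 17.2° (true dip is 29.8°, so apparent ≤ true as expected).

17.2°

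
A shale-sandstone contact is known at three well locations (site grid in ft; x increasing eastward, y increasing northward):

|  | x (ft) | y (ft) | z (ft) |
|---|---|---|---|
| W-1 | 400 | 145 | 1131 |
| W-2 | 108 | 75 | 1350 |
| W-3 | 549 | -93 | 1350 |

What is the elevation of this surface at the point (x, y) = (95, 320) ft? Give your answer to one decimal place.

1059.9 ft

Let the plane be z = a·x + b·y + c.
W-2−W-1: −292a − 70b = 219;  W-3−W-1: 149a − 238b = 219.
Solving gives a = −0.46033, b = −1.20836.
Then c = 1131 − a·400 − b·145 = 1490.34.
At (95, 320): z = −43.7 − 386.7 + 1490.34 = 1059.9 ft.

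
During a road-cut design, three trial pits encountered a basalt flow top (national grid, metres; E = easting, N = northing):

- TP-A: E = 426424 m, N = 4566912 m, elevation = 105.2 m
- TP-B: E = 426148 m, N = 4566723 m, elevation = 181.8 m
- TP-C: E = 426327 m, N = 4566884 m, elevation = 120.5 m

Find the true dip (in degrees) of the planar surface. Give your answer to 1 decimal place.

17.3°

Two edge vectors: TP-A→TP-B = (-276, -189, 76.6), TP-A→TP-C = (-97, -28, 15.3).
Normal n = (TP-A→TP-B) × (TP-A→TP-C) = (-746.9, -3207.4, -10605).
So ∂z/∂E = −n_x/n_z = −0.07043 and ∂z/∂N = −n_y/n_z = −0.30244.
Gradient magnitude |∇z| = √(a² + b²) = √(0.00496 + 0.09147) = 0.31053.
True dip = arctan(0.31053) = 17.3°, dipping toward NNE (azimuth ≈ 013°).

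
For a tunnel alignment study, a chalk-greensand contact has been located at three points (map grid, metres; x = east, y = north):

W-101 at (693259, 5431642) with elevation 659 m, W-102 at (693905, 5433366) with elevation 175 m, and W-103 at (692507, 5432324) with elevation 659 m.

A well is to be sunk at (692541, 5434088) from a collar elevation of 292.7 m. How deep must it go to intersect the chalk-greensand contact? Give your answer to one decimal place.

9.8 m

Two edge vectors: W-101→W-102 = (646, 1724, -484), W-101→W-103 = (-752, 682, 0).
Normal n = (W-101→W-102) × (W-101→W-103) = (330088, 363968, 1737020).
So ∂z/∂x = −n_x/n_z = −0.190031203 and ∂z/∂y = −n_y/n_z = −0.209535872.
Intercept c from W-101: 659 + 131740.84 + 1138123.84 = 1270523.68.
At (692541, 5434088): z_contact = −131604.40 − 1138636.37 + 1270523.68 = 282.92 m.
Depth below ground = 292.7 − 282.92 = 9.8 m.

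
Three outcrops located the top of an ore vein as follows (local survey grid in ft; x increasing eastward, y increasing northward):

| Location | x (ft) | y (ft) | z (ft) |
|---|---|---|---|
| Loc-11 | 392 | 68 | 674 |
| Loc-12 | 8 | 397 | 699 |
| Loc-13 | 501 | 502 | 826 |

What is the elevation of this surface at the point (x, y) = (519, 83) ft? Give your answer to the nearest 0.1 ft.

703.1 ft

Let the plane be z = a·x + b·y + c.
Loc-12−Loc-11: −384a + 329b = 25;  Loc-13−Loc-11: 109a + 434b = 152.
Solving gives a = 0.19336, b = 0.30167.
Then c = 674 − a·392 − b·68 = 577.69.
At (519, 83): z = 100.4 + 25.0 + 577.69 = 703.1 ft.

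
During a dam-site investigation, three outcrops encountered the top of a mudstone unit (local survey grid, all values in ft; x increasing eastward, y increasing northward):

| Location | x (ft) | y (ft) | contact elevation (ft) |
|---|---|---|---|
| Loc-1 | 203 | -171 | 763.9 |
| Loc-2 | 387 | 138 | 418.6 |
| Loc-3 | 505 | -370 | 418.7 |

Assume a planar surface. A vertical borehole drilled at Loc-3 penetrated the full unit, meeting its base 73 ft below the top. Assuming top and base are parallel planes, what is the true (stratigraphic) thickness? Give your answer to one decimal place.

42.7 ft

Two edge vectors: Loc-1→Loc-2 = (184, 309, -345.3), Loc-1→Loc-3 = (302, -199, -345.2).
Normal n = (Loc-1→Loc-2) × (Loc-1→Loc-3) = (-175381.5, -40763.8, -129934).
So ∂z/∂x = −n_x/n_z = −1.34977 and ∂z/∂y = −n_y/n_z = −0.31373.
|∇z| = √(a²+b²) = 1.38575, so dip δ = arctan(1.38575) = 54.18°.
True thickness = vertical thickness × cos δ = 73 × cos 54.18° = 42.7 ft.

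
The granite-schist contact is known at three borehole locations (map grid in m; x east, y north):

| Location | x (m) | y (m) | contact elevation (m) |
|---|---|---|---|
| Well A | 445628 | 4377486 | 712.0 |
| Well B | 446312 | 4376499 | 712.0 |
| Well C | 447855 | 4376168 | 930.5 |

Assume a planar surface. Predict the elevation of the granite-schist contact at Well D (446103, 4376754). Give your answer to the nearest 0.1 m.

706.6 m

Let the plane be z = a·x + b·y + c.
Well B−Well A: 684a − 987b = 0;  Well C−Well A: 2227a − 1318b = 218.5.
Solving gives a = 0.166335014, b = 0.115271681.
Then c = 712 − a·445628 − b·4377486 = −578011.71.
At (446103, 4376754): z = 74202.5 + 504515.8 − 578011.71 = 706.6 m.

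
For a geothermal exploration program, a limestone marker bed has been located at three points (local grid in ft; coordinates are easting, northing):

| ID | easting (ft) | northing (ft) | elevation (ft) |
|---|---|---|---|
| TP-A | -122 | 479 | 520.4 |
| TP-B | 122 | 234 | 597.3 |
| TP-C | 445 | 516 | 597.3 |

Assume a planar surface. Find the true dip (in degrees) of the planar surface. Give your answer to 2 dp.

Two edge vectors: TP-A→TP-B = (244, -245, 76.9), TP-A→TP-C = (567, 37, 76.9).
Normal n = (TP-A→TP-B) × (TP-A→TP-C) = (-21685.8, 24838.7, 147943).
So ∂z/∂easting = −n_x/n_z = 0.14658 and ∂z/∂northing = −n_y/n_z = −0.16789.
Gradient magnitude |∇z| = √(a² + b²) = √(0.02149 + 0.02819) = 0.22288.
True dip = arctan(0.22288) = 12.56°, dipping toward NW (azimuth ≈ 319°).

12.56°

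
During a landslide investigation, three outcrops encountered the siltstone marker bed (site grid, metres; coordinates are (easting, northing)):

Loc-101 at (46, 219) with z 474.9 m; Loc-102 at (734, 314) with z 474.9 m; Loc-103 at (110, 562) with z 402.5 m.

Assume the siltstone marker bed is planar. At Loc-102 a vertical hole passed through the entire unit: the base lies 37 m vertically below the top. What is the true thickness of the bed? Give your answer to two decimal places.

36.15 m

Let the plane be z = a·E + b·N + c.
Loc-102−Loc-101: 688a + 95b = 0;  Loc-103−Loc-101: 64a + 343b = −72.4.
Solving gives a = 0.02992, b = −0.21666.
|∇z| = √(a²+b²) = 0.21872, so dip δ = arctan(0.21872) = 12.34°.
True thickness = vertical thickness × cos δ = 37 × cos 12.34° = 36.15 m.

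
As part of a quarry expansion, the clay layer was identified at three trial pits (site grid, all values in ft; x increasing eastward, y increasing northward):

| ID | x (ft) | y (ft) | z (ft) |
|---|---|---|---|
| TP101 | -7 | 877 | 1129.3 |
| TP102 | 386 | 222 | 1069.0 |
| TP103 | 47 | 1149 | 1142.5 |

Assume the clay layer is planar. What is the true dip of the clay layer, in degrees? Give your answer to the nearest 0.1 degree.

4.6°

Two edge vectors: TP101→TP102 = (393, -655, -60.3), TP101→TP103 = (54, 272, 13.2).
Normal n = (TP101→TP102) × (TP101→TP103) = (7755.6, -8443.8, 142266).
So ∂z/∂x = −n_x/n_z = −0.05451 and ∂z/∂y = −n_y/n_z = 0.05935.
Gradient magnitude |∇z| = √(a² + b²) = √(0.00297 + 0.00352) = 0.08059.
True dip = arctan(0.08059) = 4.6°, dipping toward SE (azimuth ≈ 137°).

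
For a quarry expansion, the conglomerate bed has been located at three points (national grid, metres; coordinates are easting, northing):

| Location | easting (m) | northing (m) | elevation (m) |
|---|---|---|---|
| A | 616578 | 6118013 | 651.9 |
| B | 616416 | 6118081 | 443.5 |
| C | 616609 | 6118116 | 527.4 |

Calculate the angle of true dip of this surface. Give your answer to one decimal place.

Two edge vectors: A→B = (-162, 68, -208.4), A→C = (31, 103, -124.5).
Normal n = (A→B) × (A→C) = (12999.2, -26629.4, -18794).
So ∂z/∂easting = −n_x/n_z = 0.69167 and ∂z/∂northing = −n_y/n_z = −1.41691.
Gradient magnitude |∇z| = √(a² + b²) = √(0.47840 + 2.00763) = 1.57672.
True dip = arctan(1.57672) = 57.6°, dipping toward NNW (azimuth ≈ 334°).

57.6°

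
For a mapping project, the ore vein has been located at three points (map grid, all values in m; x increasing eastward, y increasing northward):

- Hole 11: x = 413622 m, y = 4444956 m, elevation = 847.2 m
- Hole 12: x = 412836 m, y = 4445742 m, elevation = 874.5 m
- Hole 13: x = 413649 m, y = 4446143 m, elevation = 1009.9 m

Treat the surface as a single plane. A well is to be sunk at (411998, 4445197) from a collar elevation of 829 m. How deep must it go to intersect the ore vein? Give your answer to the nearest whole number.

Two edge vectors: Hole 11→Hole 12 = (-786, 786, 27.3), Hole 11→Hole 13 = (27, 1187, 162.7).
Normal n = (Hole 11→Hole 12) × (Hole 11→Hole 13) = (95477.1, 128619.3, -954204).
So ∂z/∂x = −n_x/n_z = 0.10005942 and ∂z/∂y = −n_y/n_z = 0.13479225.
Intercept c from Hole 11: 847.2 − 41386.78 − 599145.60 = −639685.18.
At (411998, 4445197): z_contact = 41224.3 + 599178.1 − 639685.18 = 717.2 m.
Depth below ground = 829 − 717.2 = 112 m.

112 m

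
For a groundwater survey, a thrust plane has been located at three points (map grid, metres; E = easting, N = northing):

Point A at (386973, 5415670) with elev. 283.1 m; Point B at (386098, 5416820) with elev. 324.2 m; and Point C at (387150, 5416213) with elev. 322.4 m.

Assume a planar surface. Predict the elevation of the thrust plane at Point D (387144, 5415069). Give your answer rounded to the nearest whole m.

Let the plane be z = a·E + b·N + c.
Point B−Point A: −875a + 1150b = 41.1;  Point C−Point A: 177a + 543b = 39.3.
Solving gives a = 0.03370936, b = 0.06138756.
Then c = 283.1 − a·386973 − b·5415670 = −345216.26.
At (387144, 5415069): z = 13050.4 + 332417.9 − 345216.26 = 252.0 m.

252 m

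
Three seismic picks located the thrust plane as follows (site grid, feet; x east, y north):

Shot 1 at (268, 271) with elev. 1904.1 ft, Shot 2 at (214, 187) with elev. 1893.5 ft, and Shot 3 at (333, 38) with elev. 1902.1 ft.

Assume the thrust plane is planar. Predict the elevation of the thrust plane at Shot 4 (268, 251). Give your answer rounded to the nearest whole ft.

Two edge vectors: Shot 1→Shot 2 = (-54, -84, -10.6), Shot 1→Shot 3 = (65, -233, -2).
Normal n = (Shot 1→Shot 2) × (Shot 1→Shot 3) = (-2301.8, -797, 18042).
So ∂z/∂x = −n_x/n_z = 0.12758 and ∂z/∂y = −n_y/n_z = 0.04417.
Intercept c from Shot 1: 1904.1 − 34.19 − 11.97 = 1857.94.
At (268, 251): z = 34.2 + 11.1 + 1857.94 = 1903.2 ft.

1903 ft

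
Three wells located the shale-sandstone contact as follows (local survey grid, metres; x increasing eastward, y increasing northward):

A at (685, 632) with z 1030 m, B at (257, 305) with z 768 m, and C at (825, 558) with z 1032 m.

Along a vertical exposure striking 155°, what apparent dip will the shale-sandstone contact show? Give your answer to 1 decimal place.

17.2°

Let the plane be z = a·x + b·y + c.
B−A: −428a − 327b = −262;  C−A: 140a − 74b = 2.
Solving gives a = 0.25877, b = 0.46253.
Unit vector along 155° is (sin 155°, cos 155°) = (0.4226, -0.9063).
Slope in that direction = a·(0.4226) + b·(-0.9063) = −0.30984.
Apparent dip = arctan|0.30984| = 17.2° (true dip is 27.9°, so apparent ≤ true as expected).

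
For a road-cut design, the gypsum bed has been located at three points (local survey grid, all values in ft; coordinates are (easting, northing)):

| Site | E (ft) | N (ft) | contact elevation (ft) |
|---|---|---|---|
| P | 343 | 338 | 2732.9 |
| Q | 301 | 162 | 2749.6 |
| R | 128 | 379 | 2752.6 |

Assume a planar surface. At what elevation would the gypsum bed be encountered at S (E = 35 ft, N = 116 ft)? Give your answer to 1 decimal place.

Let the plane be z = a·E + b·N + c.
Q−P: −42a − 176b = 16.7;  R−P: −215a + 41b = 19.7.
Solving gives a = −0.10495, b = −0.06984.
Then c = 2732.9 − a·343 − b·338 = 2792.50.
At (35, 116): z = −3.7 − 8.1 + 2792.50 = 2780.7 ft.

2780.7 ft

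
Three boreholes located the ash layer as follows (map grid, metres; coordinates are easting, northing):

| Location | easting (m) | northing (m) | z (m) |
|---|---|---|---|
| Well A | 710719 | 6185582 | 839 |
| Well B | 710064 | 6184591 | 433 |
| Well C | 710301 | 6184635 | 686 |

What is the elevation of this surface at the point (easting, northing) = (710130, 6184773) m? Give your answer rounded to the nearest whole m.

Let the plane be z = a·easting + b·northing + c.
Well B−Well A: −655a − 991b = −406;  Well C−Well A: −418a − 947b = −153.
Solving gives a = 1.13012565, b = −0.33726771.
Then c = 839 − a·710719 − b·6185582 = 1283834.31.
At (710130, 6184773): z = 802536.1 − 2085924.2 + 1283834.31 = 446.2 m.

446 m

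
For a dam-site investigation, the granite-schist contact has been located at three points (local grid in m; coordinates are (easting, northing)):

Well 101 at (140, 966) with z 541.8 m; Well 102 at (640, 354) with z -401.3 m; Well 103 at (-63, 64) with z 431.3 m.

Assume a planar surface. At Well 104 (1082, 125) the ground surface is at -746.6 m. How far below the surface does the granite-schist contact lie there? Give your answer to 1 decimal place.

354.6 m

Let the plane be z = a·E + b·N + c.
Well 102−Well 101: 500a − 612b = −943.1;  Well 103−Well 101: −203a − 902b = −110.5.
Solving gives a = −1.361268, b = 0.428866.
Then c = 541.8 − a·140 − b·966 = 318.09.
At (1082, 125): z_contact = −1472.89 + 53.61 + 318.09 = -1101.19 m.
Depth below ground = -746.6 − (-1101.19) = 354.6 m.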